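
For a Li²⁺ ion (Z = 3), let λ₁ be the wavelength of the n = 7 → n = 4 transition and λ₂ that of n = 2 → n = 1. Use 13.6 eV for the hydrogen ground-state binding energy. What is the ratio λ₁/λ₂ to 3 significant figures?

17.8

λ ∝ 1/ΔE ∝ 1/(1/n_f² − 1/n_i²), and the Z² and hc factors cancel in the ratio.
λ₁/λ₂ = (1/1² − 1/2²)/(1/4² − 1/7²) = 0.7500/0.04209 = 17.8.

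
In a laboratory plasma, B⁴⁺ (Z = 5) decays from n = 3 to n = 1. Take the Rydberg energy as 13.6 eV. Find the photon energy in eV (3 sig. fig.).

The Bohr energies scale as Z², so for Z = 5: E_n = −340.0/n² eV.
E_3 = −340.0/9 = −37.78 eV and E_1 = −340.0/1 = −340.0 eV.
The photon energy is |E_3 − E_1| = 302 eV.

302 eV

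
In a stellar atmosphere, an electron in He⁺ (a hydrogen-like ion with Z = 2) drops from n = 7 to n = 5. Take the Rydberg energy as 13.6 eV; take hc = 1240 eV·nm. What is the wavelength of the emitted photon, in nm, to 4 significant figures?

For Z = 2 the level energies scale as Z², so the effective Rydberg energy is 13.6 × 4 = 54.40 eV.
ΔE = 54.40 × (1/5² − 1/7²) = 54.40 × 0.01959 = 1.066 eV.
λ = hc/ΔE = 1240 / 1.066 = 1163 nm.

1163 nm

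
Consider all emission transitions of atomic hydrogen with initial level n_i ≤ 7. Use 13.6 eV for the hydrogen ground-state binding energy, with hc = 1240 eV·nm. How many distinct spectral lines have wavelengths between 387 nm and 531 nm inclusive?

Enumerate all n_i → n_f pairs with 1 ≤ n_f < n_i ≤ 7 and compute λ = 1240 / [13.6·1·(1/n_f² − 1/n_i²)].
Lines falling in [387, 531] nm: 7→2 (397.1 nm), 6→2 (410.3 nm), 5→2 (434.2 nm), 4→2 (486.3 nm).

4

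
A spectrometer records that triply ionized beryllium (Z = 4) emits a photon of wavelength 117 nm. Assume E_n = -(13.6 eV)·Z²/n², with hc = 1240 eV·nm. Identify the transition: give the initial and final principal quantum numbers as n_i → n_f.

The photon energy is ΔE = hc/λ = 1240 / 117 = 10.60 eV.
With Z = 4, ΔE = 217.6 × (1/n_f² − 1/n_i²), so 1/n_f² − 1/n_i² = 0.04871.
Trying n_f = 3 gives 1/n_i² = 0.06241, i.e. n_i ≈ 4; this pair matches.

n_i = 4, n_f = 3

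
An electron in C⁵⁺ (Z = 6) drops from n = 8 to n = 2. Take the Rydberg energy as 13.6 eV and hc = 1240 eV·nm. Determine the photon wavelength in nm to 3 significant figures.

For Z = 6 the level energies scale as Z², so the effective Rydberg energy is 13.6 × 36 = 489.6 eV.
ΔE = 489.6 × (1/2² − 1/8²) = 489.6 × 0.2344 = 114.8 eV.
λ = hc/ΔE = 1240 / 114.8 = 10.8 nm.

10.8 nm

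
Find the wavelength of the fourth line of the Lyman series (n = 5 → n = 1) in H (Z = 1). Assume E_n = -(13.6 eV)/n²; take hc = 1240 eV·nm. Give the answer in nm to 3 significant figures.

The Lyman series terminates on n_f = 1; the fourth line has n_i = 1+4 = 5.
ΔE = 13.60 × (1/1² − 1/5²) = 13.06 eV.
λ = 1240 / 13.06 = 95.0 nm.

95.0 nm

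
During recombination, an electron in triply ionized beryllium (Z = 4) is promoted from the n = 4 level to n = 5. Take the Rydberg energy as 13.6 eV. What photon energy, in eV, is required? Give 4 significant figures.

4.896 eV

The Bohr energies scale as Z², so for Z = 4: E_n = −217.6/n² eV.
E_5 = −217.6/25 = −8.704 eV and E_4 = −217.6/16 = −13.60 eV.
The photon energy is |E_5 − E_4| = 4.896 eV.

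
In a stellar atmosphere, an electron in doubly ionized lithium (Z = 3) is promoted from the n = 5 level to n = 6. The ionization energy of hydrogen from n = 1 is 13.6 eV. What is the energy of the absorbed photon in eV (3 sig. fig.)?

1.50 eV

The Bohr energies scale as Z², so for Z = 3: E_n = −122.4/n² eV.
E_6 = −122.4/36 = −3.400 eV and E_5 = −122.4/25 = −4.896 eV.
The photon energy is |E_6 − E_5| = 1.50 eV.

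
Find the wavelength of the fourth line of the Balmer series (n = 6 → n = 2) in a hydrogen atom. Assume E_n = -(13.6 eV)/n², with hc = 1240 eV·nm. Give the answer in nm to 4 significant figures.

410.3 nm

The Balmer series terminates on n_f = 2; the fourth line has n_i = 2+4 = 6.
ΔE = 13.60 × (1/2² − 1/6²) = 3.022 eV.
λ = 1240 / 3.022 = 410.3 nm.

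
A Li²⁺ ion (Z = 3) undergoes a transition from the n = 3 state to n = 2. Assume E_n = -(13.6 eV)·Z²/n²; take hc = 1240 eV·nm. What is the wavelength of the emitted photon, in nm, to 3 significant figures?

For Z = 3 the level energies scale as Z², so the effective Rydberg energy is 13.6 × 9 = 122.4 eV.
ΔE = 122.4 × (1/2² − 1/3²) = 122.4 × 0.1389 = 17.00 eV.
λ = hc/ΔE = 1240 / 17.00 = 72.9 nm.

72.9 nm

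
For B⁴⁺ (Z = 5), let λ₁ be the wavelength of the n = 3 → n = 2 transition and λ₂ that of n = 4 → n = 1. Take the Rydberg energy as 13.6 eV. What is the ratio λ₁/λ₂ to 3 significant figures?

λ ∝ 1/ΔE ∝ 1/(1/n_f² − 1/n_i²), and the Z² and hc factors cancel in the ratio.
λ₁/λ₂ = (1/1² − 1/4²)/(1/2² − 1/3²) = 0.9375/0.1389 = 6.75.

6.75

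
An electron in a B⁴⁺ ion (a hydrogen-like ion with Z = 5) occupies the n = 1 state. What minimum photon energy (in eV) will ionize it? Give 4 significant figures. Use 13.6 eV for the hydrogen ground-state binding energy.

E_n = −13.6 Z²/n² = −340.0/n² eV for Z = 5.
E_1 = −340.0/1 = −340.0 eV, so ionization (to E = 0) requires 340.0 eV.

340.0 eV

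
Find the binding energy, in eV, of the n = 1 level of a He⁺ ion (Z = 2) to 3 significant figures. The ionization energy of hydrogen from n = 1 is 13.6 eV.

E_n = −13.6 Z²/n² = −54.40/n² eV for Z = 2.
E_1 = −54.40/1 = −54.4 eV, so ionization (to E = 0) requires 54.4 eV.

54.4 eV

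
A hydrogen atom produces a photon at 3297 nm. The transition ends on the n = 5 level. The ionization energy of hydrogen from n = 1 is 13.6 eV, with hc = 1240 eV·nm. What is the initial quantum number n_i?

The photon energy is ΔE = hc/λ = 1240 / 3297 = 0.3761 eV.
With Z = 1, ΔE = 13.60 × (1/n_f² − 1/n_i²), so 1/n_f² − 1/n_i² = 0.02765.
With n_f = 5: 1/n_i² = 1/25 − 0.02765 = 0.01235, so n_i ≈ 9.00.

n_i = 9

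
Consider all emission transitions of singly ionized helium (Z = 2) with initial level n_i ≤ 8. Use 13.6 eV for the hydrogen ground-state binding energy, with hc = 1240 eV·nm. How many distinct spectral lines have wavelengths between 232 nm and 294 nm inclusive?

Enumerate all n_i → n_f pairs with 1 ≤ n_f < n_i ≤ 8 and compute λ = 1240 / [13.6·4·(1/n_f² − 1/n_i²)].
Lines falling in [232, 294] nm: 8→3 (238.7 nm), 7→3 (251.3 nm), 6→3 (273.5 nm).

3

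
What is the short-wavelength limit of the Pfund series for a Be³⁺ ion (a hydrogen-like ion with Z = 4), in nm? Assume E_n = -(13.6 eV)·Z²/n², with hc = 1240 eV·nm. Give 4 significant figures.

142.5 nm

The Pfund series has lower level n_f = 5; the series limit corresponds to n_i → ∞.
ΔE_max = 13.6 × 16 / 5² = 8.704 eV.
λ_min = 1240 / 8.704 = 142.5 nm.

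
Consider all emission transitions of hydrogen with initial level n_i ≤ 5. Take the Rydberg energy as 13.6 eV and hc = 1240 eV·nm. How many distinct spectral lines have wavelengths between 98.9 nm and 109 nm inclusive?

Enumerate all n_i → n_f pairs with 1 ≤ n_f < n_i ≤ 5 and compute λ = 1240 / [13.6·1·(1/n_f² − 1/n_i²)].
Lines falling in [98.9, 109] nm: 3→1 (102.6 nm).

1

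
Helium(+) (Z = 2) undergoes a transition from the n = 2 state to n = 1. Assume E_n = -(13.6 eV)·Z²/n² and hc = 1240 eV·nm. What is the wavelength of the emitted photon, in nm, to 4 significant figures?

For Z = 2 the level energies scale as Z², so the effective Rydberg energy is 13.6 × 4 = 54.40 eV.
ΔE = 54.40 × (1/1² − 1/2²) = 54.40 × 0.7500 = 40.80 eV.
λ = hc/ΔE = 1240 / 40.80 = 30.39 nm.

30.39 nm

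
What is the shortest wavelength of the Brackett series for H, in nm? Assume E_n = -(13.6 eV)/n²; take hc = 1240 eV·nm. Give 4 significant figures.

1459 nm

The Brackett series has lower level n_f = 4; the series limit corresponds to n_i → ∞.
ΔE_max = 13.6 × 1 / 4² = 0.8500 eV.
λ_min = 1240 / 0.8500 = 1459 nm.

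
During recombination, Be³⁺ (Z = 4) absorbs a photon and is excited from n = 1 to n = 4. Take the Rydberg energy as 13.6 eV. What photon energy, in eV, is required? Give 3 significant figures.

The Bohr energies scale as Z², so for Z = 4: E_n = −217.6/n² eV.
E_4 = −217.6/16 = −13.60 eV and E_1 = −217.6/1 = −217.6 eV.
The photon energy is |E_4 − E_1| = 204 eV.

204 eV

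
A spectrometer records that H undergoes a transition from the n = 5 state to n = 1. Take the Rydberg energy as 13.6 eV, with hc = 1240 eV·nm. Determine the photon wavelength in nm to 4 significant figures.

ΔE = 13.60 × (1/1² − 1/5²) = 13.60 × 0.9600 = 13.06 eV.
λ = hc/ΔE = 1240 / 13.06 = 94.98 nm.
This line belongs to the Lyman series.

94.98 nm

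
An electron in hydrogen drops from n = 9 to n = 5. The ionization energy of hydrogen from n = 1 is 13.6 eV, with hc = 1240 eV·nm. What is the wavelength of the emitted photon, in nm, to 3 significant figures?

ΔE = 13.60 × (1/5² − 1/9²) = 13.60 × 0.02765 = 0.3761 eV.
λ = hc/ΔE = 1240 / 0.3761 = 3300 nm.

3300 nm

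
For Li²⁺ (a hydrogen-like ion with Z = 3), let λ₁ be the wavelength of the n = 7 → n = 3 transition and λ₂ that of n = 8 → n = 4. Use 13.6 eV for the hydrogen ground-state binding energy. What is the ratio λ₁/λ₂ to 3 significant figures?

0.517

λ ∝ 1/ΔE ∝ 1/(1/n_f² − 1/n_i²), and the Z² and hc factors cancel in the ratio.
λ₁/λ₂ = (1/4² − 1/8²)/(1/3² − 1/7²) = 0.04688/0.09070 = 0.517.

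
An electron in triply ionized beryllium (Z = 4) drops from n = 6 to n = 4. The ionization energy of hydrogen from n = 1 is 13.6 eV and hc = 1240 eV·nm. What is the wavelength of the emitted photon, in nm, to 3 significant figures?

164 nm

For Z = 4 the level energies scale as Z², so the effective Rydberg energy is 13.6 × 16 = 217.6 eV.
ΔE = 217.6 × (1/4² − 1/6²) = 217.6 × 0.03472 = 7.556 eV.
λ = hc/ΔE = 1240 / 7.556 = 164 nm.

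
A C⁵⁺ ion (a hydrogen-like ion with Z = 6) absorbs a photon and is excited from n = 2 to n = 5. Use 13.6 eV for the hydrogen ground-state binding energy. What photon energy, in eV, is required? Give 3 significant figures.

The Bohr energies scale as Z², so for Z = 6: E_n = −489.6/n² eV.
E_5 = −489.6/25 = −19.58 eV and E_2 = −489.6/4 = −122.4 eV.
The photon energy is |E_5 − E_2| = 103 eV.

103 eV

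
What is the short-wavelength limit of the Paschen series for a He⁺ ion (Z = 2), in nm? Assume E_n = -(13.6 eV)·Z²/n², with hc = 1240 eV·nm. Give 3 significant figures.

205 nm

The Paschen series has lower level n_f = 3; the series limit corresponds to n_i → ∞.
ΔE_max = 13.6 × 4 / 3² = 6.044 eV.
λ_min = 1240 / 6.044 = 205 nm.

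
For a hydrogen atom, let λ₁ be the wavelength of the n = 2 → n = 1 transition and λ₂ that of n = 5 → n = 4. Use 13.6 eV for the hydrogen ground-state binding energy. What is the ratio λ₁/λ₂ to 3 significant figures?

0.0300

λ ∝ 1/ΔE ∝ 1/(1/n_f² − 1/n_i²), and the Z² and hc factors cancel in the ratio.
λ₁/λ₂ = (1/4² − 1/5²)/(1/1² − 1/2²) = 0.02250/0.7500 = 0.0300.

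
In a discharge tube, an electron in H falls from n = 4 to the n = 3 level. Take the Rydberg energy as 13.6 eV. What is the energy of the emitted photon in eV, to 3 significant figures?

E_4 = −13.60/16 = −0.8500 eV and E_3 = −13.60/9 = −1.511 eV.
The photon energy is |E_4 − E_3| = 0.661 eV.

0.661 eV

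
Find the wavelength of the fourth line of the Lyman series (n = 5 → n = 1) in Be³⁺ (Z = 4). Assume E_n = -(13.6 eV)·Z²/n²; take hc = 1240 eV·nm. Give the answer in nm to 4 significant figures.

5.936 nm

The Lyman series terminates on n_f = 1; the fourth line has n_i = 1+4 = 5.
ΔE = 217.6 × (1/1² − 1/5²) = 208.9 eV.
λ = 1240 / 208.9 = 5.936 nm.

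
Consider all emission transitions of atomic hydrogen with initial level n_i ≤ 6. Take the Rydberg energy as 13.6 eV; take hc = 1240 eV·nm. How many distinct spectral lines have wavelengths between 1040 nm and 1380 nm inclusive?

2

Enumerate all n_i → n_f pairs with 1 ≤ n_f < n_i ≤ 6 and compute λ = 1240 / [13.6·1·(1/n_f² − 1/n_i²)].
Lines falling in [1040, 1380] nm: 6→3 (1094 nm), 5→3 (1282 nm).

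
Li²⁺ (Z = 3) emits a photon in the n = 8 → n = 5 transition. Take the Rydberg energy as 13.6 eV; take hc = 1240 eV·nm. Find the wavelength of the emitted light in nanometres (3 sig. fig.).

416 nm

For Z = 3 the level energies scale as Z², so the effective Rydberg energy is 13.6 × 9 = 122.4 eV.
ΔE = 122.4 × (1/5² − 1/8²) = 122.4 × 0.02438 = 2.984 eV.
λ = hc/ΔE = 1240 / 2.984 = 416 nm.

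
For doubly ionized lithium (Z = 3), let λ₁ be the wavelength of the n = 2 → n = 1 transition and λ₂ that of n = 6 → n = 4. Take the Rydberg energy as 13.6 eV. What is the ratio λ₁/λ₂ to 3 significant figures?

λ ∝ 1/ΔE ∝ 1/(1/n_f² − 1/n_i²), and the Z² and hc factors cancel in the ratio.
λ₁/λ₂ = (1/4² − 1/6²)/(1/1² − 1/2²) = 0.03472/0.7500 = 0.0463.

0.0463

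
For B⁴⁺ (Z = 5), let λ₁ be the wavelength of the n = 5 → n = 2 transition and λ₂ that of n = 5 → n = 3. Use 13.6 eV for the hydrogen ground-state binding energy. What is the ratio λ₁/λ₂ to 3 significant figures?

0.339

λ ∝ 1/ΔE ∝ 1/(1/n_f² − 1/n_i²), and the Z² and hc factors cancel in the ratio.
λ₁/λ₂ = (1/3² − 1/5²)/(1/2² − 1/5²) = 0.07111/0.2100 = 0.339.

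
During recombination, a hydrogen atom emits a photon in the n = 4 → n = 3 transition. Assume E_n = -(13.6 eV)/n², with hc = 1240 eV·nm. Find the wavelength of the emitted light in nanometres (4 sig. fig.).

1876 nm

ΔE = 13.60 × (1/3² − 1/4²) = 13.60 × 0.04861 = 0.6611 eV.
λ = hc/ΔE = 1240 / 0.6611 = 1876 nm.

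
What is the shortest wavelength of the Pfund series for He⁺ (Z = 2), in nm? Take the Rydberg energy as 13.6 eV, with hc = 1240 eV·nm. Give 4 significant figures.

The Pfund series has lower level n_f = 5; the series limit corresponds to n_i → ∞.
ΔE_max = 13.6 × 4 / 5² = 2.176 eV.
λ_min = 1240 / 2.176 = 569.9 nm.

569.9 nm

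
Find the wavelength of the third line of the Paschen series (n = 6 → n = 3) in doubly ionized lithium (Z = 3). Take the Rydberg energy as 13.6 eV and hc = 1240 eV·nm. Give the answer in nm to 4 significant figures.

The Paschen series terminates on n_f = 3; the third line has n_i = 3+3 = 6.
ΔE = 122.4 × (1/3² − 1/6²) = 10.20 eV.
λ = 1240 / 10.20 = 121.6 nm.

121.6 nm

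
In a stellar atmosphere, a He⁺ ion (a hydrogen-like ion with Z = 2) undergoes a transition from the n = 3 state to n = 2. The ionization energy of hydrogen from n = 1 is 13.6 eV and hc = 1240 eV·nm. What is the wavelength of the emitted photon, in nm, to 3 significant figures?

164 nm

For Z = 2 the level energies scale as Z², so the effective Rydberg energy is 13.6 × 4 = 54.40 eV.
ΔE = 54.40 × (1/2² − 1/3²) = 54.40 × 0.1389 = 7.556 eV.
λ = hc/ΔE = 1240 / 7.556 = 164 nm.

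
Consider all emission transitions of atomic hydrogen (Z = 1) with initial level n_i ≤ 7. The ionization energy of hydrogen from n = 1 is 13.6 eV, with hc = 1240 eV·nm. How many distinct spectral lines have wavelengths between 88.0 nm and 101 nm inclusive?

Enumerate all n_i → n_f pairs with 1 ≤ n_f < n_i ≤ 7 and compute λ = 1240 / [13.6·1·(1/n_f² − 1/n_i²)].
Lines falling in [88.0, 101] nm: 7→1 (93.08 nm), 6→1 (93.78 nm), 5→1 (94.98 nm), 4→1 (97.25 nm).

4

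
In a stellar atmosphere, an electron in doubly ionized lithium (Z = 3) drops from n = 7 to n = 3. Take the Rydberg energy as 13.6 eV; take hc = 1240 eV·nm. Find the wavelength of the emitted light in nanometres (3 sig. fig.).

For Z = 3 the level energies scale as Z², so the effective Rydberg energy is 13.6 × 9 = 122.4 eV.
ΔE = 122.4 × (1/3² − 1/7²) = 122.4 × 0.09070 = 11.10 eV.
λ = hc/ΔE = 1240 / 11.10 = 112 nm.

112 nm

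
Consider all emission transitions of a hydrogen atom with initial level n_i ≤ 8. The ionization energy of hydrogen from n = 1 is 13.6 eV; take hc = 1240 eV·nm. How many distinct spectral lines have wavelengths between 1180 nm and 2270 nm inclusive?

Enumerate all n_i → n_f pairs with 1 ≤ n_f < n_i ≤ 8 and compute λ = 1240 / [13.6·1·(1/n_f² − 1/n_i²)].
Lines falling in [1180, 2270] nm: 5→3 (1282 nm), 4→3 (1876 nm), 8→4 (1945 nm), 7→4 (2166 nm).

4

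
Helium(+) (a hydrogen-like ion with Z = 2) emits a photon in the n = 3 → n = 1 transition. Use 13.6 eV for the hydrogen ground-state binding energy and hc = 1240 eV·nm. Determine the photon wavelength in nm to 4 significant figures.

For Z = 2 the level energies scale as Z², so the effective Rydberg energy is 13.6 × 4 = 54.40 eV.
ΔE = 54.40 × (1/1² − 1/3²) = 54.40 × 0.8889 = 48.36 eV.
λ = hc/ΔE = 1240 / 48.36 = 25.64 nm.

25.64 nm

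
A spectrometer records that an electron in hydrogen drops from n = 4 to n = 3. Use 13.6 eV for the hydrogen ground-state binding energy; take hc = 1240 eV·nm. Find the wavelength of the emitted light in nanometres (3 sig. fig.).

ΔE = 13.60 × (1/3² − 1/4²) = 13.60 × 0.04861 = 0.6611 eV.
λ = hc/ΔE = 1240 / 0.6611 = 1880 nm.

1880 nm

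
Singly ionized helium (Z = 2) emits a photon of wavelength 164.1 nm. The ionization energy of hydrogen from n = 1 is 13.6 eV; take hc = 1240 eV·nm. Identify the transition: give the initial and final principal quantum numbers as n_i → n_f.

The photon energy is ΔE = hc/λ = 1240 / 164.1 = 7.556 eV.
With Z = 2, ΔE = 54.40 × (1/n_f² − 1/n_i²), so 1/n_f² − 1/n_i² = 0.1389.
Trying n_f = 2 gives 1/n_i² = 0.1111, i.e. n_i ≈ 3; this pair matches.

n_i = 3, n_f = 2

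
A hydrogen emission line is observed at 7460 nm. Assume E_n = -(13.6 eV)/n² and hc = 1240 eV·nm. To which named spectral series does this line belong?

Pfund

ΔE = 1240/7460 = 0.1662 eV.
This matches 13.6 × (1/5² − 1/6²), so n_f = 5: the Pfund series.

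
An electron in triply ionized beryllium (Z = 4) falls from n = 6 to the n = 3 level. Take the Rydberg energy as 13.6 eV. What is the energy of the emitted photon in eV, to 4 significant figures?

The Bohr energies scale as Z², so for Z = 4: E_n = −217.6/n² eV.
E_6 = −217.6/36 = −6.044 eV and E_3 = −217.6/9 = −24.18 eV.
The photon energy is |E_6 − E_3| = 18.13 eV.

18.13 eV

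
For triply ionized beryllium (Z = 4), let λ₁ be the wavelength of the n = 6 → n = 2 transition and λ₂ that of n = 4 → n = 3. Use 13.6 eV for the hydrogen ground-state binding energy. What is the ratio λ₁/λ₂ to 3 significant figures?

0.219

λ ∝ 1/ΔE ∝ 1/(1/n_f² − 1/n_i²), and the Z² and hc factors cancel in the ratio.
λ₁/λ₂ = (1/3² − 1/4²)/(1/2² − 1/6²) = 0.04861/0.2222 = 0.219.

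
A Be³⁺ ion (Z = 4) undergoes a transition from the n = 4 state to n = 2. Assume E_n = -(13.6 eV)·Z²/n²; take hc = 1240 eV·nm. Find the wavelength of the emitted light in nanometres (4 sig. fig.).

30.39 nm

For Z = 4 the level energies scale as Z², so the effective Rydberg energy is 13.6 × 16 = 217.6 eV.
ΔE = 217.6 × (1/2² − 1/4²) = 217.6 × 0.1875 = 40.80 eV.
λ = hc/ΔE = 1240 / 40.80 = 30.39 nm.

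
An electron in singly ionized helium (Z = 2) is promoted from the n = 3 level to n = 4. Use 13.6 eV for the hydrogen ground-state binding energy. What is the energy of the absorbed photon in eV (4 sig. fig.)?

The Bohr energies scale as Z², so for Z = 2: E_n = −54.40/n² eV.
E_4 = −54.40/16 = −3.400 eV and E_3 = −54.40/9 = −6.044 eV.
The photon energy is |E_4 − E_3| = 2.644 eV.

2.644 eV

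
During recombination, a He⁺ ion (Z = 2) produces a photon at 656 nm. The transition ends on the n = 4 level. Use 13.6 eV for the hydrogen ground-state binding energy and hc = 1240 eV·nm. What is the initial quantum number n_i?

The photon energy is ΔE = hc/λ = 1240 / 656 = 1.890 eV.
With Z = 2, ΔE = 54.40 × (1/n_f² − 1/n_i²), so 1/n_f² − 1/n_i² = 0.03475.
With n_f = 4: 1/n_i² = 1/16 − 0.03475 = 0.02775, so n_i ≈ 6.00.

n_i = 6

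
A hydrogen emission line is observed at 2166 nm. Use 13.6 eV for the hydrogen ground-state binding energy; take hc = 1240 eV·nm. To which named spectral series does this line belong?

ΔE = 1240/2166 = 0.5725 eV.
This matches 13.6 × (1/4² − 1/7²), so n_f = 4: the Brackett series.

Brackett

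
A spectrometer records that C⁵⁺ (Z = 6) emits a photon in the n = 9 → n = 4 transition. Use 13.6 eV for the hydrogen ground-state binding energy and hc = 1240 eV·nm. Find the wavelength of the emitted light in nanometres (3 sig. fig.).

50.5 nm

For Z = 6 the level energies scale as Z², so the effective Rydberg energy is 13.6 × 36 = 489.6 eV.
ΔE = 489.6 × (1/4² − 1/9²) = 489.6 × 0.05015 = 24.56 eV.
λ = hc/ΔE = 1240 / 24.56 = 50.5 nm.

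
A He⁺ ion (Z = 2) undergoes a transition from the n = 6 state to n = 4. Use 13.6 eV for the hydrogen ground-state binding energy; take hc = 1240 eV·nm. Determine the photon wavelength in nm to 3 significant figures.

656 nm

For Z = 2 the level energies scale as Z², so the effective Rydberg energy is 13.6 × 4 = 54.40 eV.
ΔE = 54.40 × (1/4² − 1/6²) = 54.40 × 0.03472 = 1.889 eV.
λ = hc/ΔE = 1240 / 1.889 = 656 nm.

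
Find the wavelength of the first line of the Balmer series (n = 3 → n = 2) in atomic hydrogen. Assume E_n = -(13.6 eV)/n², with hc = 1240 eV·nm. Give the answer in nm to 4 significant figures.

The Balmer series terminates on n_f = 2; the first line has n_i = 2+1 = 3.
ΔE = 13.60 × (1/2² − 1/3²) = 1.889 eV.
λ = 1240 / 1.889 = 656.5 nm.

656.5 nm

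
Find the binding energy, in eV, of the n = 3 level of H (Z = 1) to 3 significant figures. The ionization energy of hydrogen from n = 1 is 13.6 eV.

1.51 eV

E_3 = −13.60/9 = −1.51 eV, so ionization (to E = 0) requires 1.51 eV.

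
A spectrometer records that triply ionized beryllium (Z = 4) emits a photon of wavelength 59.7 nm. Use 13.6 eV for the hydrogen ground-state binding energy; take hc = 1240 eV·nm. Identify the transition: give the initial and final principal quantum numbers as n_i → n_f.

n_i = 8, n_f = 3

The photon energy is ΔE = hc/λ = 1240 / 59.7 = 20.77 eV.
With Z = 4, ΔE = 217.6 × (1/n_f² − 1/n_i²), so 1/n_f² − 1/n_i² = 0.09545.
Trying n_f = 3 gives 1/n_i² = 0.01566, i.e. n_i ≈ 8; this pair matches.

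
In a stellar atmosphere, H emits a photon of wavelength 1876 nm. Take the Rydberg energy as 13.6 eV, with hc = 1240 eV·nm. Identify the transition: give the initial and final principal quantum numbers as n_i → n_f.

The photon energy is ΔE = hc/λ = 1240 / 1876 = 0.6610 eV.
With Z = 1, ΔE = 13.60 × (1/n_f² − 1/n_i²), so 1/n_f² − 1/n_i² = 0.04860.
Trying n_f = 3 gives 1/n_i² = 0.06251, i.e. n_i ≈ 4; this pair matches.

n_i = 4, n_f = 3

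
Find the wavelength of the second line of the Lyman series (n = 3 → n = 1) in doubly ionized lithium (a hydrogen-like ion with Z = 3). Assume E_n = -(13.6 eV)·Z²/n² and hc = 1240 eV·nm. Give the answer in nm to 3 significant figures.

The Lyman series terminates on n_f = 1; the second line has n_i = 1+2 = 3.
ΔE = 122.4 × (1/1² − 1/3²) = 108.8 eV.
λ = 1240 / 108.8 = 11.4 nm.

11.4 nm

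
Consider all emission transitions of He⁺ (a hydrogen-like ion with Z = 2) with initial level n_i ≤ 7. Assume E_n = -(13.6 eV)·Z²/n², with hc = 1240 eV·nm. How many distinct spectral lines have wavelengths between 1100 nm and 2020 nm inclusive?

2

Enumerate all n_i → n_f pairs with 1 ≤ n_f < n_i ≤ 7 and compute λ = 1240 / [13.6·4·(1/n_f² − 1/n_i²)].
Lines falling in [1100, 2020] nm: 7→5 (1163 nm), 6→5 (1865 nm).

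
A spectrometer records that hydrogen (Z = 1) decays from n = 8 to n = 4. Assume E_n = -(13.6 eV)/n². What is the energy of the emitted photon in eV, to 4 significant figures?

E_8 = −13.60/64 = −0.2125 eV and E_4 = −13.60/16 = −0.8500 eV.
The photon energy is |E_8 − E_4| = 0.6375 eV.

0.6375 eV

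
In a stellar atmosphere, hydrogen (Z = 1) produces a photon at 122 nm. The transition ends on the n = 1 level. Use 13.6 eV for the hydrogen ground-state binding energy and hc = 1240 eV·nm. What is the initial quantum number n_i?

The photon energy is ΔE = hc/λ = 1240 / 122 = 10.16 eV.
With Z = 1, ΔE = 13.60 × (1/n_f² − 1/n_i²), so 1/n_f² − 1/n_i² = 0.7473.
With n_f = 1: 1/n_i² = 1/1 − 0.7473 = 0.2527, so n_i ≈ 1.99.

n_i = 2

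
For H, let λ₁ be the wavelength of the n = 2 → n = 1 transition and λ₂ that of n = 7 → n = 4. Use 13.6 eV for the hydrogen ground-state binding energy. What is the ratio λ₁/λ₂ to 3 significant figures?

λ ∝ 1/ΔE ∝ 1/(1/n_f² − 1/n_i²), and the Z² and hc factors cancel in the ratio.
λ₁/λ₂ = (1/4² − 1/7²)/(1/1² − 1/2²) = 0.04209/0.7500 = 0.0561.

0.0561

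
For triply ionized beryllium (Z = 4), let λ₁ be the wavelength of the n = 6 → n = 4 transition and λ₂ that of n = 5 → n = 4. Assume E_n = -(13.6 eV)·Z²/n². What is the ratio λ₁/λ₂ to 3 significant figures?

λ ∝ 1/ΔE ∝ 1/(1/n_f² − 1/n_i²), and the Z² and hc factors cancel in the ratio.
λ₁/λ₂ = (1/4² − 1/5²)/(1/4² − 1/6²) = 0.02250/0.03472 = 0.648.

0.648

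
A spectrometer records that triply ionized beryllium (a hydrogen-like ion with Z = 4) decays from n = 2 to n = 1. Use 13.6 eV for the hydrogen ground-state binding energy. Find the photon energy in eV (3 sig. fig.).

The Bohr energies scale as Z², so for Z = 4: E_n = −217.6/n² eV.
E_2 = −217.6/4 = −54.40 eV and E_1 = −217.6/1 = −217.6 eV.
The photon energy is |E_2 − E_1| = 163 eV.

163 eV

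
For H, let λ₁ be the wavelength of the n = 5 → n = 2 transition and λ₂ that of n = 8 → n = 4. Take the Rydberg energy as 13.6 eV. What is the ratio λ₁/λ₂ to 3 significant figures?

λ ∝ 1/ΔE ∝ 1/(1/n_f² − 1/n_i²), and the Z² and hc factors cancel in the ratio.
λ₁/λ₂ = (1/4² − 1/8²)/(1/2² − 1/5²) = 0.04688/0.2100 = 0.223.

0.223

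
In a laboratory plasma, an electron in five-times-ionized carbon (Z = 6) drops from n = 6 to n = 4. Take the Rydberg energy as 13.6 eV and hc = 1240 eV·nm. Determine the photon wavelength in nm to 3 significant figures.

72.9 nm

For Z = 6 the level energies scale as Z², so the effective Rydberg energy is 13.6 × 36 = 489.6 eV.
ΔE = 489.6 × (1/4² − 1/6²) = 489.6 × 0.03472 = 17.00 eV.
λ = hc/ΔE = 1240 / 17.00 = 72.9 nm.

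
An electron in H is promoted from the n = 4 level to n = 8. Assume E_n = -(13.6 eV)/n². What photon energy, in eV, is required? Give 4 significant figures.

0.6375 eV

E_8 = −13.60/64 = −0.2125 eV and E_4 = −13.60/16 = −0.8500 eV.
The photon energy is |E_8 − E_4| = 0.6375 eV.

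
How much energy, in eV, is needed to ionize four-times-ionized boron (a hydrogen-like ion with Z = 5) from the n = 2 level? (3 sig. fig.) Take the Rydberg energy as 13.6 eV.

85.0 eV

E_n = −13.6 Z²/n² = −340.0/n² eV for Z = 5.
E_2 = −340.0/4 = −85.0 eV, so ionization (to E = 0) requires 85.0 eV.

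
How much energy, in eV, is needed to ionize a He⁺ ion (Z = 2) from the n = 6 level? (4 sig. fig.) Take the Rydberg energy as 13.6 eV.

E_n = −13.6 Z²/n² = −54.40/n² eV for Z = 2.
E_6 = −54.40/36 = −1.511 eV, so ionization (to E = 0) requires 1.511 eV.

1.511 eV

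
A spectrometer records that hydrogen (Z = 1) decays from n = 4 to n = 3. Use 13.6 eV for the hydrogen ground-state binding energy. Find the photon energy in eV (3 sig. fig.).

0.661 eV

E_4 = −13.60/16 = −0.8500 eV and E_3 = −13.60/9 = −1.511 eV.
The photon energy is |E_4 − E_3| = 0.661 eV.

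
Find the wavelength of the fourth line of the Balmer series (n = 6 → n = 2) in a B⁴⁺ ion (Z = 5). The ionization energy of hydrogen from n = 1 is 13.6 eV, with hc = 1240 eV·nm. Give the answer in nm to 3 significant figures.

The Balmer series terminates on n_f = 2; the fourth line has n_i = 2+4 = 6.
ΔE = 340.0 × (1/2² − 1/6²) = 75.56 eV.
λ = 1240 / 75.56 = 16.4 nm.

16.4 nm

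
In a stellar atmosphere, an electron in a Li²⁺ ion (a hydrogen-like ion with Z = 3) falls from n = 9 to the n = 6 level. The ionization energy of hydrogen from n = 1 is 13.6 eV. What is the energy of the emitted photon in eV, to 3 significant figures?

1.89 eV

The Bohr energies scale as Z², so for Z = 3: E_n = −122.4/n² eV.
E_9 = −122.4/81 = −1.511 eV and E_6 = −122.4/36 = −3.400 eV.
The photon energy is |E_9 − E_6| = 1.89 eV.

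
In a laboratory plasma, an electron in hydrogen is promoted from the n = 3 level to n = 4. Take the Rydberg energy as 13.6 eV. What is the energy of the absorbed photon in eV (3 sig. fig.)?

E_4 = −13.60/16 = −0.8500 eV and E_3 = −13.60/9 = −1.511 eV.
The photon energy is |E_4 − E_3| = 0.661 eV.

0.661 eV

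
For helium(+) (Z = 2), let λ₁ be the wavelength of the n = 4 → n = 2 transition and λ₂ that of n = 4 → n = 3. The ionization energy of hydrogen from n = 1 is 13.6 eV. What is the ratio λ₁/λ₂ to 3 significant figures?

0.259

λ ∝ 1/ΔE ∝ 1/(1/n_f² − 1/n_i²), and the Z² and hc factors cancel in the ratio.
λ₁/λ₂ = (1/3² − 1/4²)/(1/2² − 1/4²) = 0.04861/0.1875 = 0.259.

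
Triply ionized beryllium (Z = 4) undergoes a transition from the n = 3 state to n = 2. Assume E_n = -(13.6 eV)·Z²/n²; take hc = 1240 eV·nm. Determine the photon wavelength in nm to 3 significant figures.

For Z = 4 the level energies scale as Z², so the effective Rydberg energy is 13.6 × 16 = 217.6 eV.
ΔE = 217.6 × (1/2² − 1/3²) = 217.6 × 0.1389 = 30.22 eV.
λ = hc/ΔE = 1240 / 30.22 = 41.0 nm.

41.0 nm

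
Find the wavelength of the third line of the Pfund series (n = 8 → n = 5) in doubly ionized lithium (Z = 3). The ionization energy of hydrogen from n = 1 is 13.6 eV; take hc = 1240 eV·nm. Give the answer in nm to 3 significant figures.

The Pfund series terminates on n_f = 5; the third line has n_i = 5+3 = 8.
ΔE = 122.4 × (1/5² − 1/8²) = 2.984 eV.
λ = 1240 / 2.984 = 416 nm.

416 nm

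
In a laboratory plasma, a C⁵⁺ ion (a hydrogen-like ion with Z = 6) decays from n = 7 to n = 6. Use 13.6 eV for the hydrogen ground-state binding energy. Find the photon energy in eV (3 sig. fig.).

3.61 eV

The Bohr energies scale as Z², so for Z = 6: E_n = −489.6/n² eV.
E_7 = −489.6/49 = −9.992 eV and E_6 = −489.6/36 = −13.60 eV.
The photon energy is |E_7 − E_6| = 3.61 eV.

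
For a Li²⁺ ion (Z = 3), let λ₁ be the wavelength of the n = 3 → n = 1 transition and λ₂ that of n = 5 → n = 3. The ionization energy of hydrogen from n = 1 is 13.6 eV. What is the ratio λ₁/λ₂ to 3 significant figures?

0.0800

λ ∝ 1/ΔE ∝ 1/(1/n_f² − 1/n_i²), and the Z² and hc factors cancel in the ratio.
λ₁/λ₂ = (1/3² − 1/5²)/(1/1² − 1/3²) = 0.07111/0.8889 = 0.0800.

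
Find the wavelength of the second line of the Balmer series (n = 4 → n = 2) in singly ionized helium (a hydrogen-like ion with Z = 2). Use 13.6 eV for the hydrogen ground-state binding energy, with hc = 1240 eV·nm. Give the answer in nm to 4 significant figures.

121.6 nm

The Balmer series terminates on n_f = 2; the second line has n_i = 2+2 = 4.
ΔE = 54.40 × (1/2² − 1/4²) = 10.20 eV.
λ = 1240 / 10.20 = 121.6 nm.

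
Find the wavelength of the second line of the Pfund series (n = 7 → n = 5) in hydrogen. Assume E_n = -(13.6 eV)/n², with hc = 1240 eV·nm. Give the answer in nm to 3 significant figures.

The Pfund series terminates on n_f = 5; the second line has n_i = 5+2 = 7.
ΔE = 13.60 × (1/5² − 1/7²) = 0.2664 eV.
λ = 1240 / 0.2664 = 4650 nm.

4650 nm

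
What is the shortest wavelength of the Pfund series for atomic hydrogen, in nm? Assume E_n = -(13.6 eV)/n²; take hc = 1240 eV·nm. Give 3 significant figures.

The Pfund series has lower level n_f = 5; the series limit corresponds to n_i → ∞.
ΔE_max = 13.6 × 1 / 5² = 0.5440 eV.
λ_min = 1240 / 0.5440 = 2280 nm.

2280 nm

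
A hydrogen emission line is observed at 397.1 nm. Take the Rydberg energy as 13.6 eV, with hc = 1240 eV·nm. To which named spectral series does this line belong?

Balmer

ΔE = 1240/397.1 = 3.123 eV.
This matches 13.6 × (1/2² − 1/7²), so n_f = 2: the Balmer series.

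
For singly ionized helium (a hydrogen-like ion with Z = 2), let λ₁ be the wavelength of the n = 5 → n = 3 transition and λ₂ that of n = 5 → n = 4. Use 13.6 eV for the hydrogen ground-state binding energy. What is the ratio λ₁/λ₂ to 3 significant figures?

0.316

λ ∝ 1/ΔE ∝ 1/(1/n_f² − 1/n_i²), and the Z² and hc factors cancel in the ratio.
λ₁/λ₂ = (1/4² − 1/5²)/(1/3² − 1/5²) = 0.02250/0.07111 = 0.316.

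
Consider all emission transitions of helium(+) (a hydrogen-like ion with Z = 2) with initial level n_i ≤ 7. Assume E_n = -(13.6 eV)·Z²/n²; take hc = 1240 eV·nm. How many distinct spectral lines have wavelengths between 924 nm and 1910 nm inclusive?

Enumerate all n_i → n_f pairs with 1 ≤ n_f < n_i ≤ 7 and compute λ = 1240 / [13.6·4·(1/n_f² − 1/n_i²)].
Lines falling in [924, 1910] nm: 5→4 (1013 nm), 7→5 (1163 nm), 6→5 (1865 nm).

3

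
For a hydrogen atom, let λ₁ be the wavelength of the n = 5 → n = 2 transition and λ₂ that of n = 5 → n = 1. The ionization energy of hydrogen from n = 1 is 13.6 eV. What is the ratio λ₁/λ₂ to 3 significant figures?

λ ∝ 1/ΔE ∝ 1/(1/n_f² − 1/n_i²), and the Z² and hc factors cancel in the ratio.
λ₁/λ₂ = (1/1² − 1/5²)/(1/2² − 1/5²) = 0.9600/0.2100 = 4.57.

4.57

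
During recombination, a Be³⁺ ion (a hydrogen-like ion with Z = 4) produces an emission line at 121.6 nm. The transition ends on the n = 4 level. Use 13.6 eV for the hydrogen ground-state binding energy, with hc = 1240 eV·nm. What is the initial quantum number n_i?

n_i = 8

The photon energy is ΔE = hc/λ = 1240 / 121.6 = 10.20 eV.
With Z = 4, ΔE = 217.6 × (1/n_f² − 1/n_i²), so 1/n_f² − 1/n_i² = 0.04686.
With n_f = 4: 1/n_i² = 1/16 − 0.04686 = 0.01564, so n_i ≈ 8.00.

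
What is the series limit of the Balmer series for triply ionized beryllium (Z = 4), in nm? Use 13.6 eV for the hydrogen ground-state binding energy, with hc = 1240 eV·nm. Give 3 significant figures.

22.8 nm

The Balmer series has lower level n_f = 2; the series limit corresponds to n_i → ∞.
ΔE_max = 13.6 × 16 / 2² = 54.40 eV.
λ_min = 1240 / 54.40 = 22.8 nm.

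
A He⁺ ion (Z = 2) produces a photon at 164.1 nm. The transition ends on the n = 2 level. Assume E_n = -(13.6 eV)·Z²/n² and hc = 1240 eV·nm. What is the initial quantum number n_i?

n_i = 3

The photon energy is ΔE = hc/λ = 1240 / 164.1 = 7.556 eV.
With Z = 2, ΔE = 54.40 × (1/n_f² − 1/n_i²), so 1/n_f² − 1/n_i² = 0.1389.
With n_f = 2: 1/n_i² = 1/4 − 0.1389 = 0.1111, so n_i ≈ 3.00.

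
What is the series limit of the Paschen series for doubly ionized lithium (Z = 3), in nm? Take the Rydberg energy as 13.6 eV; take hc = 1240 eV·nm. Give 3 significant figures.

91.2 nm

The Paschen series has lower level n_f = 3; the series limit corresponds to n_i → ∞.
ΔE_max = 13.6 × 9 / 3² = 13.60 eV.
λ_min = 1240 / 13.60 = 91.2 nm.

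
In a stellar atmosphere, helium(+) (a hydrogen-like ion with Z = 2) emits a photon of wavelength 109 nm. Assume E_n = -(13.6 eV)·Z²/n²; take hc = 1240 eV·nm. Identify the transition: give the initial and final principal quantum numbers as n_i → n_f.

n_i = 5, n_f = 2

The photon energy is ΔE = hc/λ = 1240 / 109 = 11.38 eV.
With Z = 2, ΔE = 54.40 × (1/n_f² − 1/n_i²), so 1/n_f² − 1/n_i² = 0.2091.
Trying n_f = 2 gives 1/n_i² = 0.04088, i.e. n_i ≈ 5; this pair matches.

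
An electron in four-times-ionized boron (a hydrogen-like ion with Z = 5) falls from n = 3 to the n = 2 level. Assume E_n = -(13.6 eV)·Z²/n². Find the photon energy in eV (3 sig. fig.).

The Bohr energies scale as Z², so for Z = 5: E_n = −340.0/n² eV.
E_3 = −340.0/9 = −37.78 eV and E_2 = −340.0/4 = −85.00 eV.
The photon energy is |E_3 − E_2| = 47.2 eV.

47.2 eV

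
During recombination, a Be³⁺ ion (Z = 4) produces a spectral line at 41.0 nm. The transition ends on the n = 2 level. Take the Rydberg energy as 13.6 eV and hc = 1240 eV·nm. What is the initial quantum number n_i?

The photon energy is ΔE = hc/λ = 1240 / 41.0 = 30.24 eV.
With Z = 4, ΔE = 217.6 × (1/n_f² − 1/n_i²), so 1/n_f² − 1/n_i² = 0.1390.
With n_f = 2: 1/n_i² = 1/4 − 0.1390 = 0.1110, so n_i ≈ 3.00.

n_i = 3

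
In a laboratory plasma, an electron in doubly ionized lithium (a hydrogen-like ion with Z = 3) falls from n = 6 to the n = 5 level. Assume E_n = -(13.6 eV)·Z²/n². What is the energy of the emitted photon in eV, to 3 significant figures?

The Bohr energies scale as Z², so for Z = 3: E_n = −122.4/n² eV.
E_6 = −122.4/36 = −3.400 eV and E_5 = −122.4/25 = −4.896 eV.
The photon energy is |E_6 − E_5| = 1.50 eV.

1.50 eV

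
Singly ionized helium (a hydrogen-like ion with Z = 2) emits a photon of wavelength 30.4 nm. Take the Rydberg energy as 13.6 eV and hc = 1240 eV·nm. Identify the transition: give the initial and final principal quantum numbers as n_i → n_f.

The photon energy is ΔE = hc/λ = 1240 / 30.4 = 40.79 eV.
With Z = 2, ΔE = 54.40 × (1/n_f² − 1/n_i²), so 1/n_f² − 1/n_i² = 0.7498.
Trying n_f = 1 gives 1/n_i² = 0.2502, i.e. n_i ≈ 2; this pair matches.

n_i = 2, n_f = 1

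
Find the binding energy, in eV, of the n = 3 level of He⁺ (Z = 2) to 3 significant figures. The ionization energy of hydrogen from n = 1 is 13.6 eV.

6.04 eV

E_n = −13.6 Z²/n² = −54.40/n² eV for Z = 2.
E_3 = −54.40/9 = −6.04 eV, so ionization (to E = 0) requires 6.04 eV.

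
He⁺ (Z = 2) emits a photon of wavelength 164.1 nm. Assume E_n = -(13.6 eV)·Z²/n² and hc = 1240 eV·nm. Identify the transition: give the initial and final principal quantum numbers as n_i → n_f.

The photon energy is ΔE = hc/λ = 1240 / 164.1 = 7.556 eV.
With Z = 2, ΔE = 54.40 × (1/n_f² − 1/n_i²), so 1/n_f² − 1/n_i² = 0.1389.
Trying n_f = 2 gives 1/n_i² = 0.1111, i.e. n_i ≈ 3; this pair matches.

n_i = 3, n_f = 2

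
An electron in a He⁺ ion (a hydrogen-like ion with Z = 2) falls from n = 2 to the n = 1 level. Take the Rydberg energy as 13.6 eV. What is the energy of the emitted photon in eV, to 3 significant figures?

40.8 eV

The Bohr energies scale as Z², so for Z = 2: E_n = −54.40/n² eV.
E_2 = −54.40/4 = −13.60 eV and E_1 = −54.40/1 = −54.40 eV.
The photon energy is |E_2 − E_1| = 40.8 eV.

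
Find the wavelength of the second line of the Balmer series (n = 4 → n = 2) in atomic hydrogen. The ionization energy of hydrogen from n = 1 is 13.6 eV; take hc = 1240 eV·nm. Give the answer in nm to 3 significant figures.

486 nm

The Balmer series terminates on n_f = 2; the second line has n_i = 2+2 = 4.
ΔE = 13.60 × (1/2² − 1/4²) = 2.550 eV.
λ = 1240 / 2.550 = 486 nm.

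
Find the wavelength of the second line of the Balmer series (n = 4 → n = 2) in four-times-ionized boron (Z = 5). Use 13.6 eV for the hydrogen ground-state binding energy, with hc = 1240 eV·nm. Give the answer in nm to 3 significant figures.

The Balmer series terminates on n_f = 2; the second line has n_i = 2+2 = 4.
ΔE = 340.0 × (1/2² − 1/4²) = 63.75 eV.
λ = 1240 / 63.75 = 19.5 nm.

19.5 nm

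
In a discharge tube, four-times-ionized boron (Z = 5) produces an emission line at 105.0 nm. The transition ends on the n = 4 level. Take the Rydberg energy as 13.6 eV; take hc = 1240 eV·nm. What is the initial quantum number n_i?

n_i = 6

The photon energy is ΔE = hc/λ = 1240 / 105.0 = 11.81 eV.
With Z = 5, ΔE = 340.0 × (1/n_f² − 1/n_i²), so 1/n_f² − 1/n_i² = 0.03473.
With n_f = 4: 1/n_i² = 1/16 − 0.03473 = 0.02777, so n_i ≈ 6.00.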